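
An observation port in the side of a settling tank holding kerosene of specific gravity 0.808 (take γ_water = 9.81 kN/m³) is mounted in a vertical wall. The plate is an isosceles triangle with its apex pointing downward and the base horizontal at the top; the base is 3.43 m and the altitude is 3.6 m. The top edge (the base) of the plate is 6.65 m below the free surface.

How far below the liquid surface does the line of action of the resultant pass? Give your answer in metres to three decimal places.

h_p = 7.942 m

γ = 0.808 × 9.81 = 7.92648 kN/m³.
With the apex down, the centroid sits h/3 = 3.6/3 = 1.2 m below the base (the top edge), so the centroid depth is h_c = 6.65 + 1.2 = 7.85 m.
A = ½ × 3.43 × 3.6 = 6.174 m².
Resultant F = γ·h_c·A = 7.92648 × 7.85 × 6.174 = 384.164 kN.
I_c = b·h³/36 = 3.43 × 3.6³/36 = 4.44528 m⁴.
Centre of pressure: y_p = y_c + I_c/(y_c·A) = 7.85 + 4.44528/(7.85 × 6.174) = 7.85 + 0.0917197 = 7.94172 m along the plane.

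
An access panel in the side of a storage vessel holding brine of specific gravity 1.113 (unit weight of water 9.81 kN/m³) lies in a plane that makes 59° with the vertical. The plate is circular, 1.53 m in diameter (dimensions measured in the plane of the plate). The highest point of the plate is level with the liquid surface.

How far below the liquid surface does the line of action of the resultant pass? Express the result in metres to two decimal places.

h_p = 0.49 m

γ = 1.113 × 9.81 = 10.91853 kN/m³.
The plate makes 59° with the vertical, i.e. θ = 90° − 59° = 31° to the horizontal. Measuring y along the incline from the free-surface line, vertical depth h = y·sinθ with sinθ = 0.515038.
The centroid is at the centre, 0.765 m below the top of the plate, so y_c = 0.765 m and h_c = 0.765 × 0.515038 = 0.394004 m.
A = π(0.765)² = 1.83854 m².
Resultant F = γ·h_c·A = 10.91853 × 0.394004 × 1.83854 = 7.9093 kN.
I_c = πr⁴/4 = π × 0.765⁴/4 = 0.26899 m⁴.
Centre of pressure: y_p = y_c + I_c/(y_c·A) = 0.765 + 0.26899/(0.765 × 1.83854) = 0.765 + 0.19125 = 0.95625 m along the plane.
Vertically, h_p = y_p·sinθ = 0.95625 × 0.515038 = 0.492505 m.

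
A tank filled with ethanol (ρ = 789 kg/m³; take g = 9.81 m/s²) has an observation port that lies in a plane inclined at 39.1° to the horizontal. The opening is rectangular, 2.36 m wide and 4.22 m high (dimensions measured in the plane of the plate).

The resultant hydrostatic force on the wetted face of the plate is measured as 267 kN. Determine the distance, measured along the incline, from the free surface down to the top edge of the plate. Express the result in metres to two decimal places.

γ = ρg = 789 × 9.81 / 1000 = 7.74009 kN/m³.
A = 2.36 × 4.22 = 9.9592 m².
From F = γ·h_c·A, the centroid depth is h_c = 267/(7.74009 × 9.9592) = 3.4637 m.
Let θ = 39.1° be the plate's angle to the horizontal; measure y along the incline from where the plane meets the free surface. Vertical depth h = y·sinθ with sinθ = 0.630676.
Along the incline, y_c = h_c/sinθ = 3.4637/0.630676 = 5.49204 m.
The centroid lies 4.22/2 = 2.11 m below the top edge, so the top edge sits at y_top = 5.49204 − 2.11 = 3.38204 m along the incline.

y_top ≈ 3.38 m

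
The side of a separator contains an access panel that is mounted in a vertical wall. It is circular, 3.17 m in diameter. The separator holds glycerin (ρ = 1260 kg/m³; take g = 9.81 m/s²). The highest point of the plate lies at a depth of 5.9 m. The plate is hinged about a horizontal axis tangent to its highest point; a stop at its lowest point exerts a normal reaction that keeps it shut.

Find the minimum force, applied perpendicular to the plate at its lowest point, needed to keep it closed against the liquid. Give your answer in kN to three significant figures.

P ≈ 384 kN

γ = ρg = 1260 × 9.81 / 1000 = 12.3606 kN/m³.
The centroid is at the centre, 1.585 m below the top of the plate, so the centroid depth is h_c = 5.9 + 1.585 = 7.485 m.
A = π(1.585)² = 7.89239 m².
Resultant F = γ·h_c·A = 12.3606 × 7.485 × 7.89239 = 730.197 kN.
I_c = πr⁴/4 = π × 1.585⁴/4 = 4.95686 m⁴.
Centre of pressure: y_p = y_c + I_c/(y_c·A) = 7.485 + 4.95686/(7.485 × 7.89239) = 7.485 + 0.0839086 = 7.56891 m along the plane.
The resultant acts 1.585 + 0.0839086 = 1.66891 m (along the plate) below the hinge at the top edge, so the moment about the hinge is M = F × 1.66891 = 730.197 × 1.66891 = 1218.63 kN·m.
A normal force at the bottom, 3.17 m from the hinge, must supply this moment: P = 1218.63/3.17 = 384.426 kN.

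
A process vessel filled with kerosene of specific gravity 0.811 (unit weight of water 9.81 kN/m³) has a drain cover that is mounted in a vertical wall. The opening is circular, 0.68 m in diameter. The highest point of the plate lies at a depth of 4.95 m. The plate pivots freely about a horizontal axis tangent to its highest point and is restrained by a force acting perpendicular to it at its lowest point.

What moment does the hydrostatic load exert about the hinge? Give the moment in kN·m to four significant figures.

M ≈ 5.280 kN·m

γ = 0.811 × 9.81 = 7.95591 kN/m³.
The centroid is at the centre, 0.34 m below the top of the plate, so the centroid depth is h_c = 4.95 + 0.34 = 5.29 m.
A = π(0.34)² = 0.363168 m².
Resultant F = γ·h_c·A = 7.95591 × 5.29 × 0.363168 = 15.2846 kN.
I_c = πr⁴/4 = π × 0.34⁴/4 = 0.0104956 m⁴.
Centre of pressure: y_p = y_c + I_c/(y_c·A) = 5.29 + 0.0104956/(5.29 × 0.363168) = 5.29 + 0.00546316 = 5.29546 m along the plane.
The resultant acts 0.34 + 0.00546316 = 0.345463 m (along the plate) below the hinge at the top edge, so the moment about the hinge is M = F × 0.345463 = 15.2846 × 0.345463 = 5.28026 kN·m.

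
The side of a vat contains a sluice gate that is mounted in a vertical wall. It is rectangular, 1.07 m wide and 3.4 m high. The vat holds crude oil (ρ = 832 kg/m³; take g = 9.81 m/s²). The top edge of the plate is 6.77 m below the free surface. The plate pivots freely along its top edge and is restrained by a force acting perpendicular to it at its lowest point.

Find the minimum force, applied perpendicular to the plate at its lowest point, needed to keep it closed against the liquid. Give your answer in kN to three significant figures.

P ≈ 134 kN

γ = ρg = 832 × 9.81 / 1000 = 8.16192 kN/m³.
The centroid lies 3.4/2 = 1.7 m below the top edge, so the centroid depth is h_c = 6.77 + 1.7 = 8.47 m.
A = 1.07 × 3.4 = 3.638 m².
Resultant F = γ·h_c·A = 8.16192 × 8.47 × 3.638 = 251.5 kN.
I_c = b·h³/12 = 1.07 × 3.4³/12 = 3.50461 m⁴.
Centre of pressure: y_p = y_c + I_c/(y_c·A) = 8.47 + 3.50461/(8.47 × 3.638) = 8.47 + 0.113735 = 8.58374 m along the plane.
The resultant acts 1.7 + 0.113735 = 1.81373 m (along the plate) below the hinge at the top edge, so the moment about the hinge is M = F × 1.81373 = 251.5 × 1.81373 = 456.153 kN·m.
A normal force at the bottom, 3.4 m from the hinge, must supply this moment: P = 456.153/3.4 = 134.163 kN.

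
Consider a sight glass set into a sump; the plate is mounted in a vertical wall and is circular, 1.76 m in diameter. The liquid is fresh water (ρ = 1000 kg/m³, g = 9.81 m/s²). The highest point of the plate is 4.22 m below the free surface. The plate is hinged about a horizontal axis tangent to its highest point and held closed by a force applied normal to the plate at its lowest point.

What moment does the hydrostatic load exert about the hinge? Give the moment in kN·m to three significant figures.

γ = ρg = 1000 × 9.81 = 9810 N/m³ = 9.81 kN/m³.
The centroid is at the centre, 0.88 m below the top of the plate, so the centroid depth is h_c = 4.22 + 0.88 = 5.1 m.
A = π(0.88)² = 2.43285 m².
Resultant F = γ·h_c·A = 9.81 × 5.1 × 2.43285 = 121.718 kN.
I_c = πr⁴/4 = π × 0.88⁴/4 = 0.471 m⁴.
Centre of pressure: y_p = y_c + I_c/(y_c·A) = 5.1 + 0.471/(5.1 × 2.43285) = 5.1 + 0.0379608 = 5.13796 m along the plane.
The resultant acts 0.88 + 0.0379608 = 0.917961 m (along the plate) below the hinge at the top edge, so the moment about the hinge is M = F × 0.917961 = 121.718 × 0.917961 = 111.732 kN·m.

M ≈ 112 kN·m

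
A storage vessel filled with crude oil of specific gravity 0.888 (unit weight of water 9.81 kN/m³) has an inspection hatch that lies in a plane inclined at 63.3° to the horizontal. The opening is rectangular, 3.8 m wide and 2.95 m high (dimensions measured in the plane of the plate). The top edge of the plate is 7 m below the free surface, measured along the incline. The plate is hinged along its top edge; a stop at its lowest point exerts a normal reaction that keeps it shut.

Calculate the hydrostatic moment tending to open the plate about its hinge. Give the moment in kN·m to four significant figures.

M ≈ 1154 kN·m

γ = 0.888 × 9.81 = 8.71128 kN/m³.
Let θ = 63.3° be the plate's angle to the horizontal; measure y along the incline from where the plane meets the free surface. Vertical depth h = y·sinθ with sinθ = 0.893371.
The centroid lies 2.95/2 = 1.475 m below the top edge, so y_c = 7 + 1.475 = 8.475 m and h_c = 8.475 × 0.893371 = 7.57132 m.
A = 3.8 × 2.95 = 11.21 m².
Resultant F = γ·h_c·A = 8.71128 × 7.57132 × 11.21 = 739.366 kN.
I_c = b·h³/12 = 3.8 × 2.95³/12 = 8.12959 m⁴.
Centre of pressure: y_p = y_c + I_c/(y_c·A) = 8.475 + 8.12959/(8.475 × 11.21) = 8.475 + 0.0855704 = 8.56057 m along the plane.
The resultant acts 1.475 + 0.0855704 = 1.56057 m (along the plate) below the hinge at the top edge, so the moment about the hinge is M = F × 1.56057 = 739.366 × 1.56057 = 1153.83 kN·m.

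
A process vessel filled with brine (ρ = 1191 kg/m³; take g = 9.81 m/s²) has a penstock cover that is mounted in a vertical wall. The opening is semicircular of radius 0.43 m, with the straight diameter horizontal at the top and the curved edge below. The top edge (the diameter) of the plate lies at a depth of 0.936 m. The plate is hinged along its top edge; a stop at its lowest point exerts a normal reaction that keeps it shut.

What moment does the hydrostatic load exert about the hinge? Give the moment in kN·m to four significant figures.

γ = ρg = 1191 × 9.81 / 1000 = 11.68371 kN/m³.
The centroid of a semicircle lies 4r/(3π) = 0.182498 m from the diameter, here below the top edge, so the centroid depth is h_c = 0.936 + 0.182498 = 1.1185 m.
A = πr²/2 = π × 0.43²/2 = 0.29044 m².
Resultant F = γ·h_c·A = 11.68371 × 1.1185 × 0.29044 = 3.79554 kN.
I_c = (π/8 − 8/(9π))·r⁴ = 0.109757 × 0.43⁴ = 0.00375237 m⁴.
Centre of pressure: y_p = y_c + I_c/(y_c·A) = 1.1185 + 0.00375237/(1.1185 × 0.29044) = 1.1185 + 0.0115508 = 1.13005 m along the plane.
The resultant acts 0.182498 + 0.0115508 = 0.194049 m (along the plate) below the hinge at the top edge, so the moment about the hinge is M = F × 0.194049 = 3.79554 × 0.194049 = 0.736521 kN·m.

M ≈ 0.7365 kN·m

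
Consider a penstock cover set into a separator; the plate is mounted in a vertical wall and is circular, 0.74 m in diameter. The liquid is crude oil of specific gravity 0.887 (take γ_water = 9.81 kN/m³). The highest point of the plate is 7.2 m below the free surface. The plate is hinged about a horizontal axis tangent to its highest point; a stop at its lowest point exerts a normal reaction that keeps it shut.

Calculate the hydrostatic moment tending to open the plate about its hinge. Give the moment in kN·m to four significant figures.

M ≈ 10.61 kN·m

γ = 0.887 × 9.81 = 8.70147 kN/m³.
The centroid is at the centre, 0.37 m below the top of the plate, so the centroid depth is h_c = 7.2 + 0.37 = 7.57 m.
A = π(0.37)² = 0.430084 m².
Resultant F = γ·h_c·A = 8.70147 × 7.57 × 0.430084 = 28.3297 kN.
I_c = πr⁴/4 = π × 0.37⁴/4 = 0.0147196 m⁴.
Centre of pressure: y_p = y_c + I_c/(y_c·A) = 7.57 + 0.0147196/(7.57 × 0.430084) = 7.57 + 0.00452113 = 7.57452 m along the plane.
The resultant acts 0.37 + 0.00452113 = 0.374521 m (along the plate) below the hinge at the top edge, so the moment about the hinge is M = F × 0.374521 = 28.3297 × 0.374521 = 10.6101 kN·m.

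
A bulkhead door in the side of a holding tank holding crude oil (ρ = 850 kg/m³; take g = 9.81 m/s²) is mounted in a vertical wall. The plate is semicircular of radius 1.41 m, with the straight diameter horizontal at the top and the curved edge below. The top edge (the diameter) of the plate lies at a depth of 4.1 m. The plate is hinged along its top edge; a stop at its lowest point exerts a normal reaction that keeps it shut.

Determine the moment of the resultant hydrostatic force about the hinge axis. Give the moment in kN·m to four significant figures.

M ≈ 76.83 kN·m

γ = ρg = 850 × 9.81 / 1000 = 8.3385 kN/m³.
The centroid of a semicircle lies 4r/(3π) = 0.598423 m from the diameter, here below the top edge, so the centroid depth is h_c = 4.1 + 0.598423 = 4.69842 m.
A = πr²/2 = π × 1.41²/2 = 3.1229 m².
Resultant F = γ·h_c·A = 8.3385 × 4.69842 × 3.1229 = 122.348 kN.
I_c = (π/8 − 8/(9π))·r⁴ = 0.109757 × 1.41⁴ = 0.433819 m⁴.
Centre of pressure: y_p = y_c + I_c/(y_c·A) = 4.69842 + 0.433819/(4.69842 × 3.1229) = 4.69842 + 0.0295664 = 4.72799 m along the plane.
The resultant acts 0.598423 + 0.0295664 = 0.627989 m (along the plate) below the hinge at the top edge, so the moment about the hinge is M = F × 0.627989 = 122.348 × 0.627989 = 76.8332 kN·m.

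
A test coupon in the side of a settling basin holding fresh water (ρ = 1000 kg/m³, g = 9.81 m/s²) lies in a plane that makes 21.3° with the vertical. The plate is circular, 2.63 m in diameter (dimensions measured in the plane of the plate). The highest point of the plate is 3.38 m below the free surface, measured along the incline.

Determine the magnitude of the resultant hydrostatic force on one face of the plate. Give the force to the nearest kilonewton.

F ≈ 233 kN

γ = ρg = 1000 × 9.81 = 9810 N/m³ = 9.81 kN/m³.
The plate makes 21.3° with the vertical, i.e. θ = 90° − 21.3° = 68.7° to the horizontal. Measuring y along the incline from the free-surface line, vertical depth h = y·sinθ with sinθ = 0.931691.
The centroid is at the centre, 1.315 m below the top of the plate, so y_c = 3.38 + 1.315 = 4.695 m and h_c = 4.695 × 0.931691 = 4.37429 m.
A = π(1.315)² = 5.43252 m².
Resultant F = γ·h_c·A = 9.81 × 4.37429 × 5.43252 = 233.119 kN.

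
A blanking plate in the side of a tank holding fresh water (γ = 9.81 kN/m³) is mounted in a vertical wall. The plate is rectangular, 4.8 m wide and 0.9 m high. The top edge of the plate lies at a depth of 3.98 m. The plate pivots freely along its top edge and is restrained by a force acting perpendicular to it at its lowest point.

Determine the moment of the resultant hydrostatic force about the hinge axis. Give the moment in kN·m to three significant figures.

M ≈ 87.3 kN·m

γ = 9.81 kN/m³.
The centroid lies 0.9/2 = 0.45 m below the top edge, so the centroid depth is h_c = 3.98 + 0.45 = 4.43 m.
A = 4.8 × 0.9 = 4.32 m².
Resultant F = γ·h_c·A = 9.81 × 4.43 × 4.32 = 187.74 kN.
I_c = b·h³/12 = 4.8 × 0.9³/12 = 0.2916 m⁴.
Centre of pressure: y_p = y_c + I_c/(y_c·A) = 4.43 + 0.2916/(4.43 × 4.32) = 4.43 + 0.015237 = 4.44524 m along the plane.
The resultant acts 0.45 + 0.015237 = 0.465237 m (along the plate) below the hinge at the top edge, so the moment about the hinge is M = F × 0.465237 = 187.74 × 0.465237 = 87.3436 kN·m.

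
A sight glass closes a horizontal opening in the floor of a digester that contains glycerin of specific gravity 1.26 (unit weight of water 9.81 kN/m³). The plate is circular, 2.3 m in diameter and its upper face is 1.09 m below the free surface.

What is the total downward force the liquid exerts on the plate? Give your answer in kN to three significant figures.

γ = 1.26 × 9.81 = 12.3606 kN/m³.
The plate is horizontal, so pressure is uniform at p = γ·h = 12.3606 × 1.09 = 13.4731 kN/m².
A = π(1.15)² = 4.15476 m².
F = p·A = 13.4731 × 4.15476 = 55.9775 kN.

F ≈ 56.0 kN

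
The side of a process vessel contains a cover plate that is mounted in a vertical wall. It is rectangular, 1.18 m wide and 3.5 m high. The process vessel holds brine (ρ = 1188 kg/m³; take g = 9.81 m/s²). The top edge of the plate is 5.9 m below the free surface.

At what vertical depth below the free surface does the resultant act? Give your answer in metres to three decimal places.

h_p = 7.783 m

γ = ρg = 1188 × 9.81 / 1000 = 11.65428 kN/m³.
The centroid lies 3.5/2 = 1.75 m below the top edge, so the centroid depth is h_c = 5.9 + 1.75 = 7.65 m.
A = 1.18 × 3.5 = 4.13 m².
Resultant F = γ·h_c·A = 11.65428 × 7.65 × 4.13 = 368.211 kN.
I_c = b·h³/12 = 1.18 × 3.5³/12 = 4.21604 m⁴.
Centre of pressure: y_p = y_c + I_c/(y_c·A) = 7.65 + 4.21604/(7.65 × 4.13) = 7.65 + 0.133442 = 7.78344 m along the plane.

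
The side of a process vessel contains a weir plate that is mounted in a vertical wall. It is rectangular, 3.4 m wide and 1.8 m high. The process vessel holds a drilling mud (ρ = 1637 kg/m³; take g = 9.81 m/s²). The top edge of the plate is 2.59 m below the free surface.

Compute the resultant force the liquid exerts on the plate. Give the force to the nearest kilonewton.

γ = ρg = 1637 × 9.81 / 1000 = 16.05897 kN/m³.
The centroid lies 1.8/2 = 0.9 m below the top edge, so the centroid depth is h_c = 2.59 + 0.9 = 3.49 m.
A = 3.4 × 1.8 = 6.12 m².
Resultant F = γ·h_c·A = 16.05897 × 3.49 × 6.12 = 343 kN.

F ≈ 343 kN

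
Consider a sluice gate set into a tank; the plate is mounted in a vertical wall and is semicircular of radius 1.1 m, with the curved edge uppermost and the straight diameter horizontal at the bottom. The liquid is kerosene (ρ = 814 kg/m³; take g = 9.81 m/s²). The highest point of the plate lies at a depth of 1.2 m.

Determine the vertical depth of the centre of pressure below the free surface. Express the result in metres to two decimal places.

γ = ρg = 814 × 9.81 / 1000 = 7.98534 kN/m³.
The centroid lies 4r/(3π) = 0.466854 m above the diameter, so r − 4r/(3π) = 1.1 − 0.466854 = 0.633146 m below the topmost point, so the centroid depth is h_c = 1.2 + 0.633146 = 1.83315 m.
A = πr²/2 = π × 1.1²/2 = 1.90066 m².
Resultant F = γ·h_c·A = 7.98534 × 1.83315 × 1.90066 = 27.8225 kN.
I_c = (π/8 − 8/(9π))·r⁴ = 0.109757 × 1.1⁴ = 0.160695 m⁴.
Centre of pressure: y_p = y_c + I_c/(y_c·A) = 1.83315 + 0.160695/(1.83315 × 1.90066) = 1.83315 + 0.0461211 = 1.87927 m along the plane.

h_p = 1.88 m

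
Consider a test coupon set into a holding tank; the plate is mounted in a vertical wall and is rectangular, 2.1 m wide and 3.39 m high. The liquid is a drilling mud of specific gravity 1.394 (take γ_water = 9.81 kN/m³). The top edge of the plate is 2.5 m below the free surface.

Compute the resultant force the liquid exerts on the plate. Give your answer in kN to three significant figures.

γ = 1.394 × 9.81 = 13.67514 kN/m³.
The centroid lies 3.39/2 = 1.695 m below the top edge, so the centroid depth is h_c = 2.5 + 1.695 = 4.195 m.
A = 2.1 × 3.39 = 7.119 m².
Resultant F = γ·h_c·A = 13.67514 × 4.195 × 7.119 = 408.397 kN.

F ≈ 408 kN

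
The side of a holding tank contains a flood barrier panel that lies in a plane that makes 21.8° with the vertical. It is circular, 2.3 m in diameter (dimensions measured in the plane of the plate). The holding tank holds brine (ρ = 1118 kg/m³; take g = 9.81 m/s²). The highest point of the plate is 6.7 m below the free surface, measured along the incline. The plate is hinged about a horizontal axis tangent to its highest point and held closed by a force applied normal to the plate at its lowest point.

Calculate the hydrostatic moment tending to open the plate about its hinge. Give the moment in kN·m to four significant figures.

γ = ρg = 1118 × 9.81 / 1000 = 10.96758 kN/m³.
The plate makes 21.8° with the vertical, i.e. θ = 90° − 21.8° = 68.2° to the horizontal. Measuring y along the incline from the free-surface line, vertical depth h = y·sinθ with sinθ = 0.928486.
The centroid is at the centre, 1.15 m below the top of the plate, so y_c = 6.7 + 1.15 = 7.85 m and h_c = 7.85 × 0.928486 = 7.28862 m.
A = π(1.15)² = 4.15476 m².
Resultant F = γ·h_c·A = 10.96758 × 7.28862 × 4.15476 = 332.125 kN.
I_c = πr⁴/4 = π × 1.15⁴/4 = 1.37367 m⁴.
Centre of pressure: y_p = y_c + I_c/(y_c·A) = 7.85 + 1.37367/(7.85 × 4.15476) = 7.85 + 0.0421179 = 7.89212 m along the plane.
The resultant acts 1.15 + 0.0421179 = 1.19212 m (along the plate) below the hinge at the top edge, so the moment about the hinge is M = F × 1.19212 = 332.125 × 1.19212 = 395.933 kN·m.

M ≈ 395.9 kN·m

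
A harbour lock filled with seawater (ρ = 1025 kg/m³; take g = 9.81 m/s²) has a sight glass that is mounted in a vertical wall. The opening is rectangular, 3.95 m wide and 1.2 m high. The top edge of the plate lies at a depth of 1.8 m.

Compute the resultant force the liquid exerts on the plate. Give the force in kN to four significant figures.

γ = ρg = 1025 × 9.81 / 1000 = 10.05525 kN/m³.
The centroid lies 1.2/2 = 0.6 m below the top edge, so the centroid depth is h_c = 1.8 + 0.6 = 2.4 m.
A = 3.95 × 1.2 = 4.74 m².
Resultant F = γ·h_c·A = 10.05525 × 2.4 × 4.74 = 114.389 kN.

F ≈ 114.4 kN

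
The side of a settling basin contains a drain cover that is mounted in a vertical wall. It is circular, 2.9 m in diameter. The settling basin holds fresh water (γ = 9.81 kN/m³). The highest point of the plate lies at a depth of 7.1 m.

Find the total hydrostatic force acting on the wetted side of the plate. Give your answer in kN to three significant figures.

γ = 9.81 kN/m³.
The centroid is at the centre, 1.45 m below the top of the plate, so the centroid depth is h_c = 7.1 + 1.45 = 8.55 m.
A = π(1.45)² = 6.6052 m².
Resultant F = γ·h_c·A = 9.81 × 8.55 × 6.6052 = 554.014 kN.

F ≈ 554 kN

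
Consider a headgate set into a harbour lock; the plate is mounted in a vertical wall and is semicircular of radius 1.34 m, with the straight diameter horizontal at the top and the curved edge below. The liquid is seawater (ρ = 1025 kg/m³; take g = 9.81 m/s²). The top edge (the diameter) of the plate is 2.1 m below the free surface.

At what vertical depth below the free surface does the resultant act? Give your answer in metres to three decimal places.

γ = ρg = 1025 × 9.81 / 1000 = 10.05525 kN/m³.
The centroid of a semicircle lies 4r/(3π) = 0.568714 m from the diameter, here below the top edge, so the centroid depth is h_c = 2.1 + 0.568714 = 2.66871 m.
A = πr²/2 = π × 1.34²/2 = 2.82052 m².
Resultant F = γ·h_c·A = 10.05525 × 2.66871 × 2.82052 = 75.6874 kN.
I_c = (π/8 − 8/(9π))·r⁴ = 0.109757 × 1.34⁴ = 0.353876 m⁴.
Centre of pressure: y_p = y_c + I_c/(y_c·A) = 2.66871 + 0.353876/(2.66871 × 2.82052) = 2.66871 + 0.0470133 = 2.71572 m along the plane.

h_p = 2.716 m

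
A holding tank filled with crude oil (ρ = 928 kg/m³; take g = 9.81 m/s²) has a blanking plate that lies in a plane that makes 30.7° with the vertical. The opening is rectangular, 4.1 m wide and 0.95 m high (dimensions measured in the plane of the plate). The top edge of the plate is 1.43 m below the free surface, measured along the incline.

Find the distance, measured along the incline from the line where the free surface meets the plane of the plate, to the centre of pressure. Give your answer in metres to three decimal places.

γ = ρg = 928 × 9.81 / 1000 = 9.10368 kN/m³.
The plate makes 30.7° with the vertical, i.e. θ = 90° − 30.7° = 59.3° to the horizontal. Measuring y along the incline from the free-surface line, vertical depth h = y·sinθ with sinθ = 0.859852.
The centroid lies 0.95/2 = 0.475 m below the top edge, so y_c = 1.43 + 0.475 = 1.905 m and h_c = 1.905 × 0.859852 = 1.63802 m.
A = 4.1 × 0.95 = 3.895 m².
Resultant F = γ·h_c·A = 9.10368 × 1.63802 × 3.895 = 58.0823 kN.
I_c = b·h³/12 = 4.1 × 0.95³/12 = 0.292936 m⁴.
Centre of pressure: y_p = y_c + I_c/(y_c·A) = 1.905 + 0.292936/(1.905 × 3.895) = 1.905 + 0.0394794 = 1.94448 m along the plane.

y_p = 1.944 m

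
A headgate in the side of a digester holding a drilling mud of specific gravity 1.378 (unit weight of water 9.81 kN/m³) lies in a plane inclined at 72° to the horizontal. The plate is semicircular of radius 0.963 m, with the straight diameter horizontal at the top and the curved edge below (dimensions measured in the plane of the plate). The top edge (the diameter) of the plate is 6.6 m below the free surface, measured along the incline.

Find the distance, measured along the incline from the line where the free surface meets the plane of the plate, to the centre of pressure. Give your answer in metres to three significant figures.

γ = 1.378 × 9.81 = 13.51818 kN/m³.
Let θ = 72° be the plate's angle to the horizontal; measure y along the incline from where the plane meets the free surface. Vertical depth h = y·sinθ with sinθ = 0.951057.
The centroid of a semicircle lies 4r/(3π) = 0.40871 m from the diameter, here below the top edge, so y_c = 6.6 + 0.40871 = 7.00871 m and h_c = 7.00871 × 0.951057 = 6.66568 m.
A = πr²/2 = π × 0.963²/2 = 1.45671 m².
Resultant F = γ·h_c·A = 13.51818 × 6.66568 × 1.45671 = 131.261 kN.
I_c = (π/8 − 8/(9π))·r⁴ = 0.109757 × 0.963⁴ = 0.0943925 m⁴.
Centre of pressure: y_p = y_c + I_c/(y_c·A) = 7.00871 + 0.0943925/(7.00871 × 1.45671) = 7.00871 + 0.00924541 = 7.01796 m along the plane.

y_p = 7.02 m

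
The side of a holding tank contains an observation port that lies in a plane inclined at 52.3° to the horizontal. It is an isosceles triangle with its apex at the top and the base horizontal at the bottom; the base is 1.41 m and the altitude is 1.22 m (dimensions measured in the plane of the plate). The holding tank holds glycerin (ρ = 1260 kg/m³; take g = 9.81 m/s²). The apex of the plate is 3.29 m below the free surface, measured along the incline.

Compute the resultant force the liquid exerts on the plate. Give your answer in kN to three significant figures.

F ≈ 34.5 kN

γ = ρg = 1260 × 9.81 / 1000 = 12.3606 kN/m³.
Let θ = 52.3° be the plate's angle to the horizontal; measure y along the incline from where the plane meets the free surface. Vertical depth h = y·sinθ with sinθ = 0.791224.
With the apex up, the centroid sits 2h/3 = 2 × 1.22/3 = 0.813333 m below the apex, so y_c = 3.29 + 0.813333 = 4.10333 m and h_c = 4.10333 × 0.791224 = 3.24665 m.
A = ½ × 1.41 × 1.22 = 0.8601 m².
Resultant F = γ·h_c·A = 12.3606 × 3.24665 × 0.8601 = 34.5163 kN.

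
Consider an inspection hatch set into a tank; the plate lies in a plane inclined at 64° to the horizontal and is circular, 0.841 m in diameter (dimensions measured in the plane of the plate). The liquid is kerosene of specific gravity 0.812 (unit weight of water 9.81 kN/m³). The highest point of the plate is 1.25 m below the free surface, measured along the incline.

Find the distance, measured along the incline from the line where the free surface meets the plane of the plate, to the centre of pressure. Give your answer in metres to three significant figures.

γ = 0.812 × 9.81 = 7.96572 kN/m³.
Let θ = 64° be the plate's angle to the horizontal; measure y along the incline from where the plane meets the free surface. Vertical depth h = y·sinθ with sinθ = 0.898794.
The centroid is at the centre, 0.4205 m below the top of the plate, so y_c = 1.25 + 0.4205 = 1.6705 m and h_c = 1.6705 × 0.898794 = 1.50144 m.
A = π(0.4205)² = 0.555497 m².
Resultant F = γ·h_c·A = 7.96572 × 1.50144 × 0.555497 = 6.64377 kN.
I_c = πr⁴/4 = π × 0.4205⁴/4 = 0.0245558 m⁴.
Centre of pressure: y_p = y_c + I_c/(y_c·A) = 1.6705 + 0.0245558/(1.6705 × 0.555497) = 1.6705 + 0.0264622 = 1.69696 m along the plane.

y_p = 1.70 m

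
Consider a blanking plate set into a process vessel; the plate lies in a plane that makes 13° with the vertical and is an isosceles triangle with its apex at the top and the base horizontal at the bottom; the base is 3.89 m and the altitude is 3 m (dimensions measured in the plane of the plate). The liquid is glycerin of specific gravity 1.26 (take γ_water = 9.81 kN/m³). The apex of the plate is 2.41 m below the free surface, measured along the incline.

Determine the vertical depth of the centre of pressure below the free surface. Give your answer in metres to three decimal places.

h_p = 4.407 m

γ = 1.26 × 9.81 = 12.3606 kN/m³.
The plate makes 13° with the vertical, i.e. θ = 90° − 13° = 77° to the horizontal. Measuring y along the incline from the free-surface line, vertical depth h = y·sinθ with sinθ = 0.974370.
With the apex up, the centroid sits 2h/3 = 2 × 3/3 = 2 m below the apex, so y_c = 2.41 + 2 = 4.41 m and h_c = 4.41 × 0.974370 = 4.29697 m.
A = ½ × 3.89 × 3 = 5.835 m².
Resultant F = γ·h_c·A = 12.3606 × 4.29697 × 5.835 = 309.915 kN.
I_c = b·h³/36 = 3.89 × 3³/36 = 2.9175 m⁴.
Centre of pressure: y_p = y_c + I_c/(y_c·A) = 4.41 + 2.9175/(4.41 × 5.835) = 4.41 + 0.113379 = 4.52338 m along the plane.
Vertically, h_p = y_p·sinθ = 4.52338 × 0.974370 = 4.40745 m.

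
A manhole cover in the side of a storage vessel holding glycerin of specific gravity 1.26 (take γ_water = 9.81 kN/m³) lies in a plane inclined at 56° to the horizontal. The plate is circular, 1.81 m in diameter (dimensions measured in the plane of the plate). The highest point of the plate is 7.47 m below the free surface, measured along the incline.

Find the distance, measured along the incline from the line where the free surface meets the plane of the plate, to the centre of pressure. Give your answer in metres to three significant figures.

γ = 1.26 × 9.81 = 12.3606 kN/m³.
Let θ = 56° be the plate's angle to the horizontal; measure y along the incline from where the plane meets the free surface. Vertical depth h = y·sinθ with sinθ = 0.829038.
The centroid is at the centre, 0.905 m below the top of the plate, so y_c = 7.47 + 0.905 = 8.375 m and h_c = 8.375 × 0.829038 = 6.94319 m.
A = π(0.905)² = 2.57304 m².
Resultant F = γ·h_c·A = 12.3606 × 6.94319 × 2.57304 = 220.823 kN.
I_c = πr⁴/4 = π × 0.905⁴/4 = 0.526847 m⁴.
Centre of pressure: y_p = y_c + I_c/(y_c·A) = 8.375 + 0.526847/(8.375 × 2.57304) = 8.375 + 0.0244486 = 8.39945 m along the plane.

y_p = 8.40 m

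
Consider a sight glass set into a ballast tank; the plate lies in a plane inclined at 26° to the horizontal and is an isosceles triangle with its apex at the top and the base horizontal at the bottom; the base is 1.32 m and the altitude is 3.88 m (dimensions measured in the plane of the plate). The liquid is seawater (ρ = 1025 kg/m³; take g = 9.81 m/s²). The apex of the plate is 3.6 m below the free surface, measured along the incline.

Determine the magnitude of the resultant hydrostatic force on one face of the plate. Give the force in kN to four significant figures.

F ≈ 69.83 kN

γ = ρg = 1025 × 9.81 / 1000 = 10.05525 kN/m³.
Let θ = 26° be the plate's angle to the horizontal; measure y along the incline from where the plane meets the free surface. Vertical depth h = y·sinθ with sinθ = 0.438371.
With the apex up, the centroid sits 2h/3 = 2 × 3.88/3 = 2.58667 m below the apex, so y_c = 3.6 + 2.58667 = 6.18667 m and h_c = 6.18667 × 0.438371 = 2.71206 m.
A = ½ × 1.32 × 3.88 = 2.5608 m².
Resultant F = γ·h_c·A = 10.05525 × 2.71206 × 2.5608 = 69.8341 kN.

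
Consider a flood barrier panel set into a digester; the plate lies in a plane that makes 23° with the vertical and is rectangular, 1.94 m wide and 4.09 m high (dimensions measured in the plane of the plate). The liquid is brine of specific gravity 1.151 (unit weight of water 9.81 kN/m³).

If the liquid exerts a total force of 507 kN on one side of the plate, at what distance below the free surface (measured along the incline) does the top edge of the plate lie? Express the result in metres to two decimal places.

γ = 1.151 × 9.81 = 11.29131 kN/m³.
A = 1.94 × 4.09 = 7.9346 m².
From F = γ·h_c·A, the centroid depth is h_c = 507/(11.29131 × 7.9346) = 5.65899 m.
The plate makes 23° with the vertical, i.e. θ = 90° − 23° = 67° to the horizontal. Measuring y along the incline from the free-surface line, vertical depth h = y·sinθ with sinθ = 0.920505.
Along the incline, y_c = h_c/sinθ = 5.65899/0.920505 = 6.1477 m.
The centroid lies 4.09/2 = 2.045 m below the top edge, so the top edge sits at y_top = 6.1477 − 2.045 = 4.1027 m along the incline.

y_top ≈ 4.10 m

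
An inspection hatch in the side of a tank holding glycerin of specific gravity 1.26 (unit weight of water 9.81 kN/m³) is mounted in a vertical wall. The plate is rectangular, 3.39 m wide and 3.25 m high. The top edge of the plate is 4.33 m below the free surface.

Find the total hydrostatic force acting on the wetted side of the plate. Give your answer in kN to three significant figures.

γ = 1.26 × 9.81 = 12.3606 kN/m³.
The centroid lies 3.25/2 = 1.625 m below the top edge, so the centroid depth is h_c = 4.33 + 1.625 = 5.955 m.
A = 3.39 × 3.25 = 11.0175 m².
Resultant F = γ·h_c·A = 12.3606 × 5.955 × 11.0175 = 810.969 kN.

F ≈ 811 kN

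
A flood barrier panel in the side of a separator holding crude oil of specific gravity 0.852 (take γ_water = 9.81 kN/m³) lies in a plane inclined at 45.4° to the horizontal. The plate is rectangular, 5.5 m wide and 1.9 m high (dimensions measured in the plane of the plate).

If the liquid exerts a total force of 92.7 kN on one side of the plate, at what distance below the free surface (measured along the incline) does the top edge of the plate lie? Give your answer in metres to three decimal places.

γ = 0.852 × 9.81 = 8.35812 kN/m³.
A = 5.5 × 1.9 = 10.45 m².
From F = γ·h_c·A, the centroid depth is h_c = 92.7/(8.35812 × 10.45) = 1.06134 m.
Let θ = 45.4° be the plate's angle to the horizontal; measure y along the incline from where the plane meets the free surface. Vertical depth h = y·sinθ with sinθ = 0.712026.
Along the incline, y_c = h_c/sinθ = 1.06134/0.712026 = 1.49059 m.
The centroid lies 1.9/2 = 0.95 m below the top edge, so the top edge sits at y_top = 1.49059 − 0.95 = 0.54059 m along the incline.

y_top ≈ 0.541 m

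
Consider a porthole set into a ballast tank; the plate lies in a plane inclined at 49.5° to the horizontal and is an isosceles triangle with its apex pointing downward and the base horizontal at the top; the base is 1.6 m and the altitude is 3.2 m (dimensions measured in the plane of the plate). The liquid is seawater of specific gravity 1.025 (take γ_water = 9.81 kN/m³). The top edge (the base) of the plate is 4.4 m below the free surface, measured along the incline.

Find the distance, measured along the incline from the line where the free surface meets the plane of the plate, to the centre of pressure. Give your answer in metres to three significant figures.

γ = 1.025 × 9.81 = 10.05525 kN/m³.
Let θ = 49.5° be the plate's angle to the horizontal; measure y along the incline from where the plane meets the free surface. Vertical depth h = y·sinθ with sinθ = 0.760406.
With the apex down, the centroid sits h/3 = 3.2/3 = 1.06667 m below the base (the top edge), so y_c = 4.4 + 1.06667 = 5.46667 m and h_c = 5.46667 × 0.760406 = 4.15689 m.
A = ½ × 1.6 × 3.2 = 2.56 m².
Resultant F = γ·h_c·A = 10.05525 × 4.15689 × 2.56 = 107.004 kN.
I_c = b·h³/36 = 1.6 × 3.2³/36 = 1.45636 m⁴.
Centre of pressure: y_p = y_c + I_c/(y_c·A) = 5.46667 + 1.45636/(5.46667 × 2.56) = 5.46667 + 0.104065 = 5.57073 m along the plane.

y_p = 5.57 m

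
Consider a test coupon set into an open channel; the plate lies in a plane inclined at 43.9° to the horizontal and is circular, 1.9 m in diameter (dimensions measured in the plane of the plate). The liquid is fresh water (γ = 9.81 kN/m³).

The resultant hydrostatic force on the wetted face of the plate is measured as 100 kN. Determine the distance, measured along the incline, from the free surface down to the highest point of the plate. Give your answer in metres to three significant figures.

γ = 9.81 kN/m³.
A = π(0.95)² = 2.83529 m².
From F = γ·h_c·A, the centroid depth is h_c = 100/(9.81 × 2.83529) = 3.59529 m.
Let θ = 43.9° be the plate's angle to the horizontal; measure y along the incline from where the plane meets the free surface. Vertical depth h = y·sinθ with sinθ = 0.693402.
Along the incline, y_c = h_c/sinθ = 3.59529/0.693402 = 5.185 m.
The centroid is at the centre, 0.95 m below the top of the plate, so the highest point sits at y_top = 5.185 − 0.95 = 4.235 m along the incline.

y_top ≈ 4.24 m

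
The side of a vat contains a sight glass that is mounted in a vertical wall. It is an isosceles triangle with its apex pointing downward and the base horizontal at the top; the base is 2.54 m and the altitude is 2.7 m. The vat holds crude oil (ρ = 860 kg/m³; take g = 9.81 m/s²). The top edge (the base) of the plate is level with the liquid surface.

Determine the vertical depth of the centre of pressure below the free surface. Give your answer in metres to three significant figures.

γ = ρg = 860 × 9.81 / 1000 = 8.4366 kN/m³.
With the apex down, the centroid sits h/3 = 2.7/3 = 0.9 m below the base (the top edge), so the centroid depth is h_c = 0.9 m.
A = ½ × 2.54 × 2.7 = 3.429 m².
Resultant F = γ·h_c·A = 8.4366 × 0.9 × 3.429 = 26.0362 kN.
I_c = b·h³/36 = 2.54 × 2.7³/36 = 1.38875 m⁴.
Centre of pressure: y_p = y_c + I_c/(y_c·A) = 0.9 + 1.38875/(0.9 × 3.429) = 0.9 + 0.450002 = 1.35 m along the plane.

h_p = 1.35 m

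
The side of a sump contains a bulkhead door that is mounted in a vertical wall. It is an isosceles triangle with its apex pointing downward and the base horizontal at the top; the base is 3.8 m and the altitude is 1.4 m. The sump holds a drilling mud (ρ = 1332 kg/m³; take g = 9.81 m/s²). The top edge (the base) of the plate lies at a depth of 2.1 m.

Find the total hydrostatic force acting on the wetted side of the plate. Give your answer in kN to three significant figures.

F ≈ 89.2 kN

γ = ρg = 1332 × 9.81 / 1000 = 13.06692 kN/m³.
With the apex down, the centroid sits h/3 = 1.4/3 = 0.466667 m below the base (the top edge), so the centroid depth is h_c = 2.1 + 0.466667 = 2.56667 m.
A = ½ × 3.8 × 1.4 = 2.66 m².
Resultant F = γ·h_c·A = 13.06692 × 2.56667 × 2.66 = 89.2123 kN.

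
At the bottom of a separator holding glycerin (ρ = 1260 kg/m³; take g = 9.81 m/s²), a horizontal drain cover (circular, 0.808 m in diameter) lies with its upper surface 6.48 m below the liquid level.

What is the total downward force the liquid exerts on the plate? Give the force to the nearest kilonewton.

γ = ρg = 1260 × 9.81 / 1000 = 12.3606 kN/m³.
The plate is horizontal, so pressure is uniform at p = γ·h = 12.3606 × 6.48 = 80.0967 kN/m².
A = π(0.404)² = 0.512758 m².
F = p·A = 80.0967 × 0.512758 = 41.0702 kN.

F ≈ 41 kN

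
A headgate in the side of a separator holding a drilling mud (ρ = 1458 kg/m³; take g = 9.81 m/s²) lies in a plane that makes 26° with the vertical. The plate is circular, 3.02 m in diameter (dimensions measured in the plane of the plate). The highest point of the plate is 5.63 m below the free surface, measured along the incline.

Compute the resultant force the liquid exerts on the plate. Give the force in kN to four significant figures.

F ≈ 657.5 kN

γ = ρg = 1458 × 9.81 / 1000 = 14.30298 kN/m³.
The plate makes 26° with the vertical, i.e. θ = 90° − 26° = 64° to the horizontal. Measuring y along the incline from the free-surface line, vertical depth h = y·sinθ with sinθ = 0.898794.
The centroid is at the centre, 1.51 m below the top of the plate, so y_c = 5.63 + 1.51 = 7.14 m and h_c = 7.14 × 0.898794 = 6.41739 m.
A = π(1.51)² = 7.16315 m².
Resultant F = γ·h_c·A = 14.30298 × 6.41739 × 7.16315 = 657.49 kN.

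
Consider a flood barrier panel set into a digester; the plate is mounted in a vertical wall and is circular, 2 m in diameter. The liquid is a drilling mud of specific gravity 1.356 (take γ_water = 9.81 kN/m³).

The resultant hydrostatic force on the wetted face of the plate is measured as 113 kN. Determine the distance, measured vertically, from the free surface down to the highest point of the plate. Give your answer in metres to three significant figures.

γ = 1.356 × 9.81 = 13.30236 kN/m³.
A = π(1)² = 3.14159 m².
From F = γ·h_c·A, the centroid depth is h_c = 113/(13.30236 × 3.14159) = 2.70396 m.
The centroid is at the centre, 1 m below the top of the plate, so the highest point sits at h_top = 2.70396 − 1 = 1.70396 m below the surface.

d_top ≈ 1.70 m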